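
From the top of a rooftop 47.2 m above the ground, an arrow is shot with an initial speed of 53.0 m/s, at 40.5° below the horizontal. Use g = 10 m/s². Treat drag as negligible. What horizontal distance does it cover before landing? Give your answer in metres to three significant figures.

47.2 m

Resolve: vₓ = 53.00 cos 40.5° = 40.30 m/s and v_y0 = −34.42 m/s (downward).
With up positive and y = 0 at the ground: y(t) = 47.2 + (−34.42) t − 5.000 t². Setting y = 0 and taking the positive root: t = [−34.42 + √(34.42² + 2·10.0·47.2)] / 10.0 = (−34.42 + 46.14) / 10.0 = 1.172 s.
Horizontal distance: R = vₓ t = 40.30 × 1.172 = 47.23 m.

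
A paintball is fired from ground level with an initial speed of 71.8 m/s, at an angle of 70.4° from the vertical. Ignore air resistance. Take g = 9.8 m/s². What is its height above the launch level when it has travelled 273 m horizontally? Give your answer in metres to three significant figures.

Horizontal component vₓ = 71.80 sin 70.4° = 67.64 m/s; vertical v_y0 = 71.80 cos 70.4° = 24.09 m/s.
Time to reach x = 273 m: t = x/vₓ = 273/67.64 = 4.036 s.
Height: y = v_y0 t − ½ g t² = 24.09 × 4.036 − 4.900 × 4.036² = 97.21 − 79.82 = 17.39 m.

17.4 m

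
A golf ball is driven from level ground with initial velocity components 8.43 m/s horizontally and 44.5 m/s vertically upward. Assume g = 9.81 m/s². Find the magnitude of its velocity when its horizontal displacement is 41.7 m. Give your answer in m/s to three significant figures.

Time to reach x = 41.7 m: t = x/vₓ = 41.7/8.430 = 4.947 s.
Vertical velocity there: v_y = v_y0 − g t = 44.50 − 9.81 × 4.947 = −4.026 m/s.
Speed: √(vₓ² + v_y²) = √(8.430² + 4.026²) = 9.342 m/s.

9.34 m/s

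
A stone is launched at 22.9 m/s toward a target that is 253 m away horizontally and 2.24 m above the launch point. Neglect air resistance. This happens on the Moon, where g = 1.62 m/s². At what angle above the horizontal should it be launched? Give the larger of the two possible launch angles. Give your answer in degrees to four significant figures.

64.14°

Trajectory: y = x tanθ − g x² (1 + tan²θ)/(2v₀²). With x = 253, y = 2.24, v₀ = 22.9, g = 1.62:
98.87 tan²θ − 253 tanθ + (101.1) = 0.
tanθ = [253 ± √(253² − 4 × 98.87 × (101.1))] / (2 × 98.87) = (253 ± 155.0) / 197.7, giving tanθ = 0.4956 or 2.063.
θ = 26.36° or 64.14°; the larger is 64.14°.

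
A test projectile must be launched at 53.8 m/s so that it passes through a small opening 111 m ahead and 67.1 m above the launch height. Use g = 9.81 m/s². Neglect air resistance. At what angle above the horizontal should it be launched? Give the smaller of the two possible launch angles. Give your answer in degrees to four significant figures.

Trajectory: y = x tanθ − g x² (1 + tan²θ)/(2v₀²). With x = 111, y = 67.1, v₀ = 53.8, g = 9.81:
20.88 tan²θ − 111 tanθ + (87.98) = 0.
tanθ = [111 ± √(111² − 4 × 20.88 × (87.98))] / (2 × 20.88) = (111 ± 70.52) / 41.76, giving tanθ = 0.9694 or 4.347.
θ = 44.11° or 77.04°; the smaller is 44.11°.

44.11°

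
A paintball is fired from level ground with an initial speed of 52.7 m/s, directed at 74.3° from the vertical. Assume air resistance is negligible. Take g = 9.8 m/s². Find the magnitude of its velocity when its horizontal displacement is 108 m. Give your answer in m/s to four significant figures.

Horizontal component vₓ = 52.70 sin 74.3° = 50.73 m/s; vertical v_y0 = 52.70 cos 74.3° = 14.26 m/s.
x = vₓ t ⇒ t = 108/50.73 = 2.129 s.
Vertical velocity there: v_y = v_y0 − g t = 14.26 − 9.80 × 2.129 = −6.601 m/s.
Speed: √(vₓ² + v_y²) = √(50.73² + 6.601²) = 51.16 m/s.

51.16 m/s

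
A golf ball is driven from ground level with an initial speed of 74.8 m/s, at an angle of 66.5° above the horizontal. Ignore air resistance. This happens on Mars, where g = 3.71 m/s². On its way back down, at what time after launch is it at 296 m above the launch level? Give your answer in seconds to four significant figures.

31.99 s

Components: vₓ = 74.80 cos 66.5° = 29.83 m/s, v_y0 = 74.80 sin 66.5° = 68.60 m/s.
Require v_y0 t − ½ g t² = 296, i.e. 1.855 t² − 68.60 t + 296 = 0.
Quadratic formula: t = (68.60 ± √2509.1) / 3.71 = (68.60 ± 50.09) / 3.71 → t = 4.988 s or 31.99 s.
The descending-branch root is 31.99 s.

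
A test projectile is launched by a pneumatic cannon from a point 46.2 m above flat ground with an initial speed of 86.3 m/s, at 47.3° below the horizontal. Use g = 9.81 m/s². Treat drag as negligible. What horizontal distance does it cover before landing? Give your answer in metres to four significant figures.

Horizontal component vₓ = 86.30 cos 47.3° = 58.53 m/s; vertical v_y0 = −63.42 m/s (downward).
Vertical motion (up positive, ground at y = 0): 4.905 t² − (−63.42) t − 46.2 = 0, so t = (−63.42 + √(63.42² + 2·9.81·46.2)) / 9.81 = (−63.42 + 70.21) / 9.81 = 0.6915 s.
Horizontal distance: R = vₓ t = 58.53 × 0.6915 = 40.47 m.

40.47 m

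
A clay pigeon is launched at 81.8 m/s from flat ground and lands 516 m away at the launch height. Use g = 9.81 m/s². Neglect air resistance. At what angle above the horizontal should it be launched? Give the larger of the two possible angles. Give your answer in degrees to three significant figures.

65.4°

Level-ground range R = v₀² sin(2θ)/g ⇒ sin(2θ) = gR/v₀² = 9.81 × 516 / 81.8² = 0.7565.
2θ = 49.16° or 180° − 49.16° = 130.8°, so θ = 24.58° or 65.42°.
The larger angle is 65.42°.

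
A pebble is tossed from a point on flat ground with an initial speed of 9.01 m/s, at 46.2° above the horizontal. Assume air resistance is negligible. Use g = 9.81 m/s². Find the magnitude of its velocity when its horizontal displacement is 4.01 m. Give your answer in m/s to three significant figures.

Components: vₓ = 9.010 cos 46.2° = 6.236 m/s, v_y0 = 9.010 sin 46.2° = 6.503 m/s.
Time to reach x = 4.01 m: t = x/vₓ = 4.01/6.236 = 0.6430 s.
Vertical velocity there: v_y = v_y0 − g t = 6.503 − 9.81 × 0.6430 = 0.1950 m/s.
Speed: √(vₓ² + v_y²) = √(6.236² + 0.1950²) = 6.239 m/s.

6.24 m/s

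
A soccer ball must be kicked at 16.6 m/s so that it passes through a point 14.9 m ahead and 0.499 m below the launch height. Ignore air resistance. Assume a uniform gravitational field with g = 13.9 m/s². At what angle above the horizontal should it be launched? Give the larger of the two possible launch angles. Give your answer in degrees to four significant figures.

66.11°

Trajectory: y = x tanθ − g x² (1 + tan²θ)/(2v₀²). With x = 14.9, y = −0.499, v₀ = 16.6, g = 13.9:
5.599 tan²θ − 14.9 tanθ + (5.100) = 0.
tanθ = [14.9 ± √(14.9² − 4 × 5.599 × (5.100))] / (2 × 5.599) = (14.9 ± 10.38) / 11.20, giving tanθ = 0.4035 or 2.258.
θ = 21.97° or 66.11°; the larger is 66.11°.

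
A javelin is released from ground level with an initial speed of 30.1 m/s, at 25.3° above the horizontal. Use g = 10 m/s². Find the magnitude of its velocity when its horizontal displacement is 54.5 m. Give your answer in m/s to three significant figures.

Horizontal component vₓ = 30.10 cos 25.3° = 27.21 m/s; vertical v_y0 = 30.10 sin 25.3° = 12.86 m/s.
At x = 54.5 m, t = x/vₓ = 54.5/27.21 = 2.003 s.
Vertical velocity there: v_y = v_y0 − g t = 12.86 − 10.0 × 2.003 = −7.164 m/s.
Speed: √(vₓ² + v_y²) = √(27.21² + 7.164²) = 28.14 m/s.

28.1 m/s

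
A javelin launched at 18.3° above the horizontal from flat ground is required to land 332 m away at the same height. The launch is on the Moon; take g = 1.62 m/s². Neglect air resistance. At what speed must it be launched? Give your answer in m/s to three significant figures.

On level ground R = v₀² sin 2θ / g ⇒ v₀ = √(gR / sin 2θ).
v₀ = √(1.62 × 332 / sin 36.60°) = √(537.8 / 0.5962) = √902.08 = 30.03 m/s.

30.0 m/s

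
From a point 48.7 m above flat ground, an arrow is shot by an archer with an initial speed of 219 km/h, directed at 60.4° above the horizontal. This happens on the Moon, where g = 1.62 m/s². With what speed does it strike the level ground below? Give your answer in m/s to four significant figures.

Convert: 219 km/h = 219/3.6 = 60.83 m/s.
Resolve: vₓ = 60.83 cos 60.4° = 30.05 m/s and v_y0 = 60.83 sin 60.4° = 52.89 m/s.
The projectile lands when y = 48.7 + (52.89) t − ½·1.62·t² = 0. Positive root: t = (52.89 + √(52.89² + 2·1.62·48.7)) / 1.62 = (52.89 + 54.37) / 1.62 = 66.21 s.
Vertical velocity at impact: v_y = v_y0 − g t = 52.89 − 1.62 × 66.21 = −54.37 m/s.
Speed: |v| = √(vₓ² + v_y²) = √(30.05² + 54.37²) = 62.12 m/s.

62.12 m/s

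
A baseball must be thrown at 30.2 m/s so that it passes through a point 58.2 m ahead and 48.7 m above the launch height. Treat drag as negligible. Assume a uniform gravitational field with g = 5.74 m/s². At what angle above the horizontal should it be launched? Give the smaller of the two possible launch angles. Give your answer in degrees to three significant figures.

Trajectory: y = x tanθ − g x² (1 + tan²θ)/(2v₀²). With x = 58.2, y = 48.7, v₀ = 30.2, g = 5.74:
10.66 tan²θ − 58.2 tanθ + (59.36) = 0.
tanθ = [58.2 ± √(58.2² − 4 × 10.66 × (59.36))] / (2 × 10.66) = (58.2 ± 29.26) / 21.32, giving tanθ = 1.357 or 4.103.
θ = 53.62° or 76.30°; the smaller is 53.62°.

53.6°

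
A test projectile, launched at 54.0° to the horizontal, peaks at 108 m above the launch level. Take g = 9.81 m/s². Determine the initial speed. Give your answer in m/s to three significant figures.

At the peak v_y = 0, so v_y0 = √(2gH) = √(2 × 9.81 × 108) = 46.03 m/s.
v_y0 = v₀ sin θ ⇒ v₀ = 46.03 / sin 54.0° = 56.90 m/s.

56.9 m/s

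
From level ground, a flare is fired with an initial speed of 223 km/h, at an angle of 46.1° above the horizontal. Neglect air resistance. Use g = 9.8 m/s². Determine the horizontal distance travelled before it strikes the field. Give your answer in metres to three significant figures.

Convert: 223 km/h = 223/3.6 = 61.94 m/s.
Horizontal component vₓ = 61.94 cos 46.1° = 42.95 m/s; vertical v_y0 = 61.94 sin 46.1° = 44.63 m/s.
Flight time T = 2 v_y0 / g = 9.109 s.
Horizontal distance R = vₓ T = 42.95 × 9.109 = 391.3 m.

391 m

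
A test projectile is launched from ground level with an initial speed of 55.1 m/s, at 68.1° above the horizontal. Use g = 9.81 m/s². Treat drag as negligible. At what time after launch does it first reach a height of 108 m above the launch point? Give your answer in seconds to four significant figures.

Resolve: vₓ = 55.10 cos 68.1° = 20.55 m/s and v_y0 = 55.10 sin 68.1° = 51.12 m/s.
Set y = v_y0 t − ½ g t² = 108: 4.905 t² − 51.12 t + 108 = 0.
Quadratic formula: t = (51.12 ± √494.68) / 9.81 = (51.12 ± 22.24) / 9.81 → t = 2.944 s or 7.479 s.
The first (ascending) time is 2.944 s.

2.944 s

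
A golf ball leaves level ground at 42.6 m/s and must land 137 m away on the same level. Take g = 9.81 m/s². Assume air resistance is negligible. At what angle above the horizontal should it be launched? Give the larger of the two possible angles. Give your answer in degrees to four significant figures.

66.11°

From R = (v₀²/g) sin 2θ: sin 2θ = 9.81 × 137 / 1814.8 = 0.7406.
2θ = 47.78° or 180° − 47.78° = 132.2°, so θ = 23.89° or 66.11°.
The larger angle is 66.11°.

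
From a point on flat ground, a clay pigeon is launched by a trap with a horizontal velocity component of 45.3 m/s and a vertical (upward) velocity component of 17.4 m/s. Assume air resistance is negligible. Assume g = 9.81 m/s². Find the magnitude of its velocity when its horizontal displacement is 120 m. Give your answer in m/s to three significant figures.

46.1 m/s

At x = 120 m, t = x/vₓ = 120/45.30 = 2.649 s.
Vertical velocity there: v_y = v_y0 − g t = 17.40 − 9.81 × 2.649 = −8.587 m/s.
Speed: √(vₓ² + v_y²) = √(45.30² + 8.587²) = 46.11 m/s.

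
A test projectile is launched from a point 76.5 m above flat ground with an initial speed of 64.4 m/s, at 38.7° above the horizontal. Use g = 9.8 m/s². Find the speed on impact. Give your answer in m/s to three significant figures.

75.1 m/s

Horizontal component vₓ = 64.40 cos 38.7° = 50.26 m/s; vertical v_y0 = 64.40 sin 38.7° = 40.27 m/s.
With up positive and y = 0 at the ground: y(t) = 76.5 + (40.27) t − 4.900 t². Setting y = 0 and taking the positive root: t = [40.27 + √(40.27² + 2·9.80·76.5)] / 9.80 = (40.27 + 55.86) / 9.80 = 9.809 s.
Vertical velocity at impact: v_y = v_y0 − g t = 40.27 − 9.80 × 9.809 = −55.86 m/s.
Speed: |v| = √(vₓ² + v_y²) = √(50.26² + 55.86²) = 75.14 m/s.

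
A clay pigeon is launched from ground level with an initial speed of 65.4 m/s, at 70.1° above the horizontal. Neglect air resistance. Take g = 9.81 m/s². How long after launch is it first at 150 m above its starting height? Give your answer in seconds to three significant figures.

3.32 s

Resolve: vₓ = 65.40 cos 70.1° = 22.26 m/s and v_y0 = 65.40 sin 70.1° = 61.49 m/s.
Require v_y0 t − ½ g t² = 150, i.e. 4.905 t² − 61.49 t + 150 = 0.
Quadratic formula: t = (61.49 ± √838.62) / 9.81 = (61.49 ± 28.96) / 9.81 → t = 3.317 s or 9.221 s.
The first (ascending) time is 3.317 s.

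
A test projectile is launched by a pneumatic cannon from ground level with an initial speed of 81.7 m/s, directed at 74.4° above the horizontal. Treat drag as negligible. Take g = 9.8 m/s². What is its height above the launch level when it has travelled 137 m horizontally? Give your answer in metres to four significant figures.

300.2 m

vₓ = 81.70 cos 74.4° = 21.97 m/s; v_y0 = 81.70 sin 74.4° = 78.69 m/s.
Time to reach x = 137 m: t = x/vₓ = 137/21.97 = 6.236 s.
Height: y = v_y0 t − ½ g t² = 78.69 × 6.236 − 4.900 × 6.236² = 490.7 − 190.5 = 300.2 m.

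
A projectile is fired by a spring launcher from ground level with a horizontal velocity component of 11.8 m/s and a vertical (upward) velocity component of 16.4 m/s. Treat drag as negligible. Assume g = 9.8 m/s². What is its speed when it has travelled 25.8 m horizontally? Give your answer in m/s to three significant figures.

12.8 m/s

Time to reach x = 25.8 m: t = x/vₓ = 25.8/11.80 = 2.186 s.
Vertical velocity there: v_y = v_y0 − g t = 16.40 − 9.80 × 2.186 = −5.027 m/s.
Speed: √(vₓ² + v_y²) = √(11.80² + 5.027²) = 12.83 m/s.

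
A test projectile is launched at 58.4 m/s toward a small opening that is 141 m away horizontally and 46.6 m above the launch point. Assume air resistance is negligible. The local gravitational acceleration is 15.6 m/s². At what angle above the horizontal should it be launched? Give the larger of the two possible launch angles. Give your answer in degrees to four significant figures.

65.22°

Trajectory: y = x tanθ − g x² (1 + tan²θ)/(2v₀²). With x = 141, y = 46.6, v₀ = 58.4, g = 15.6:
45.47 tan²θ − 141 tanθ + (92.07) = 0.
tanθ = [141 ± √(141² − 4 × 45.47 × (92.07))] / (2 × 45.47) = (141 ± 56.00) / 90.94, giving tanθ = 0.9347 or 2.166.
θ = 43.07° or 65.22°; the larger is 65.22°.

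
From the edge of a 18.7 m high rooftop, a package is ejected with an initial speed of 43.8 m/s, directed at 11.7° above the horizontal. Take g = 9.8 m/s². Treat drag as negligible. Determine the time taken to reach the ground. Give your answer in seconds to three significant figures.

3.06 s

vₓ = 43.80 cos 11.7° = 42.89 m/s; v_y0 = 43.80 sin 11.7° = 8.882 m/s.
The projectile lands when y = 18.7 + (8.882) t − ½·9.80·t² = 0. Positive root: t = (8.882 + √(8.882² + 2·9.80·18.7)) / 9.80 = (8.882 + 21.10) / 9.80 = 3.060 s.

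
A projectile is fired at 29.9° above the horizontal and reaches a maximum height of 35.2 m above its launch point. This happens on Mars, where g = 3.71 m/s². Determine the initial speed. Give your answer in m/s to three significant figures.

32.4 m/s

At the peak v_y = 0, so v_y0 = √(2gH) = √(2 × 3.71 × 35.2) = 16.16 m/s.
v_y0 = v₀ sin θ ⇒ v₀ = 16.16 / sin 29.9° = 32.42 m/s.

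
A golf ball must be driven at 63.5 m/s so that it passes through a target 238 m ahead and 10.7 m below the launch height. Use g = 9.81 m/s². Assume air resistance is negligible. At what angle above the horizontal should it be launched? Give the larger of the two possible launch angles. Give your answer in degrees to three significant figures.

Trajectory: y = x tanθ − g x² (1 + tan²θ)/(2v₀²). With x = 238, y = −10.7, v₀ = 63.5, g = 9.81:
68.90 tan²θ − 238 tanθ + (58.20) = 0.
tanθ = [238 ± √(238² − 4 × 68.90 × (58.20))] / (2 × 68.90) = (238 ± 201.5) / 137.8, giving tanθ = 0.2649 or 3.189.
θ = 14.84° or 72.59°; the larger is 72.59°.

72.6°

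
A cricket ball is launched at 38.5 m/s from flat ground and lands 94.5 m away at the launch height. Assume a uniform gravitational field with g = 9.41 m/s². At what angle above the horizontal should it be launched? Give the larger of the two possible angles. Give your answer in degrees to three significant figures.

71.6°

Level-ground range R = v₀² sin(2θ)/g ⇒ sin(2θ) = gR/v₀² = 9.41 × 94.5 / 38.5² = 0.5999.
2θ = 36.86° or 180° − 36.86° = 143.1°, so θ = 18.43° or 71.57°.
The larger angle is 71.57°.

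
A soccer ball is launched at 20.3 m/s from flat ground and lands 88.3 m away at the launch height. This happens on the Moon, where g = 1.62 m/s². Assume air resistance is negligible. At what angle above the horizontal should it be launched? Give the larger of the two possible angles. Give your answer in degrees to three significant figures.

79.8°

R = v₀² sin 2θ / g gives sin 2θ = gR/v₀² = 1.62·88.3/20.3² = 0.3471.
2θ = 20.31° or 180° − 20.31° = 159.7°, so θ = 10.16° or 79.84°.
The larger angle is 79.84°.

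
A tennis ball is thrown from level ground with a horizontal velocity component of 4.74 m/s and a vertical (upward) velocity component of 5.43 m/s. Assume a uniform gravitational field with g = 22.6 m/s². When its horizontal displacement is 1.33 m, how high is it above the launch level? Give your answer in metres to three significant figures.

0.634 m

At x = 1.33 m, t = x/vₓ = 1.33/4.740 = 0.2806 s.
Height: y = v_y0 t − ½ g t² = 5.430 × 0.2806 − 11.30 × 0.2806² = 1.524 − 0.8897 = 0.6339 m.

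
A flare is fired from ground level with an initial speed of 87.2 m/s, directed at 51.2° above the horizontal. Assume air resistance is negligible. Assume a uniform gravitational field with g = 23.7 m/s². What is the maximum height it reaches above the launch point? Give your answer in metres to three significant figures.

97.4 m

Horizontal component vₓ = 87.20 cos 51.2° = 54.64 m/s; vertical v_y0 = 87.20 sin 51.2° = 67.96 m/s.
Peak height H = v_y0² / (2g) = 4618.3 / 47.40 = 97.43 m.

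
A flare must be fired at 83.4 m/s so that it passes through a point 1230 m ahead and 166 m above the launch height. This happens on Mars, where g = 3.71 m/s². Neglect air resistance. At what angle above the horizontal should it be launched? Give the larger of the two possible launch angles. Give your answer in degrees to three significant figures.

68.0°

Trajectory: y = x tanθ − g x² (1 + tan²θ)/(2v₀²). With x = 1230, y = 166, v₀ = 83.4, g = 3.71:
403.5 tan²θ − 1230 tanθ + (569.5) = 0.
tanθ = [1230 ± √(1230² − 4 × 403.5 × (569.5))] / (2 × 403.5) = (1230 ± 770.6) / 807.0, giving tanθ = 0.5693 or 2.479.
θ = 29.65° or 68.03°; the larger is 68.03°.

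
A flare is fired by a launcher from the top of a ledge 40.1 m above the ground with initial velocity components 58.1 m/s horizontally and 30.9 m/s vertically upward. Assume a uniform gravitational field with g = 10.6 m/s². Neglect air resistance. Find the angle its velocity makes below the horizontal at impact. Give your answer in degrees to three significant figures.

36.2°

With up positive and y = 0 at the ground: y(t) = 40.1 + (30.90) t − 5.300 t². Setting y = 0 and taking the positive root: t = [30.90 + √(30.90² + 2·10.6·40.1)] / 10.6 = (30.90 + 42.48) / 10.6 = 6.923 s.
At impact: v_y = v_y0 − g t = −42.48 m/s; vₓ = 58.10 m/s.
Angle below horizontal: arctan(|v_y|/vₓ) = arctan(42.48/58.10) = 36.18°.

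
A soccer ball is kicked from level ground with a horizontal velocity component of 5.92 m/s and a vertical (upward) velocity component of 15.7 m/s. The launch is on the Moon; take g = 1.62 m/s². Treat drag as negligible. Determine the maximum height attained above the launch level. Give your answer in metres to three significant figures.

Maximum height: H = v_y0² / (2g) = 15.70² / (2 × 1.62) = 76.08 m.

76.1 m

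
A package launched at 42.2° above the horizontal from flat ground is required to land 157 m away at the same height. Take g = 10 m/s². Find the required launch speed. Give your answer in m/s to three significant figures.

39.7 m/s

From R = (v₀² / g) sin 2θ: v₀ = √(gR / sin 2θ).
v₀ = √(10.0 × 157 / sin 84.40°) = √(1570 / 0.9952) = √1577.5 = 39.72 m/s.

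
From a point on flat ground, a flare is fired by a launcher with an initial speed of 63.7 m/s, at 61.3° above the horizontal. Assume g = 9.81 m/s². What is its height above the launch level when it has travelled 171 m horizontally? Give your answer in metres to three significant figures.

159 m

Components: vₓ = 63.70 cos 61.3° = 30.59 m/s, v_y0 = 63.70 sin 61.3° = 55.87 m/s.
Time to reach x = 171 m: t = x/vₓ = 171/30.59 = 5.590 s.
Height: y = v_y0 t − ½ g t² = 55.87 × 5.590 − 4.905 × 5.590² = 312.3 − 153.3 = 159.1 m.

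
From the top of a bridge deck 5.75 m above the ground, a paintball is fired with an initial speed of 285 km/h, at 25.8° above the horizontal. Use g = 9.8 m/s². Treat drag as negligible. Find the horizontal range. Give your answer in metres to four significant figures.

512.8 m

Convert: 285 km/h = 285/3.6 = 79.17 m/s.
vₓ = 79.17 cos 25.8° = 71.28 m/s; v_y0 = 79.17 sin 25.8° = 34.46 m/s.
The projectile lands when y = 5.75 + (34.46) t − ½·9.80·t² = 0. Positive root: t = (34.46 + √(34.46² + 2·9.80·5.75)) / 9.80 = (34.46 + 36.05) / 9.80 = 7.195 s.
Horizontal distance: R = vₓ t = 71.28 × 7.195 = 512.8 m.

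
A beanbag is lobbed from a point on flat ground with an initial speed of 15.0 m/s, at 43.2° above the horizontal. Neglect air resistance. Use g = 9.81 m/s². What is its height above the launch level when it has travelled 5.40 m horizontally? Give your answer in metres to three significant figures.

3.87 m

Horizontal component vₓ = 15.00 cos 43.2° = 10.93 m/s; vertical v_y0 = 15.00 sin 43.2° = 10.27 m/s.
At x = 5.40 m, t = x/vₓ = 5.40/10.93 = 0.4938 s.
Height: y = v_y0 t − ½ g t² = 10.27 × 0.4938 − 4.905 × 0.4938² = 5.071 − 1.196 = 3.875 m.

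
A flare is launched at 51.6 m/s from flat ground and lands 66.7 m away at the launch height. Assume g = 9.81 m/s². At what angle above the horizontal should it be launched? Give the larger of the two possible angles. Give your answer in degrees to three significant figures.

82.9°

From R = (v₀²/g) sin 2θ: sin 2θ = 9.81 × 66.7 / 2662.6 = 0.2458.
2θ = 14.23° or 180° − 14.23° = 165.8°, so θ = 7.113° or 82.89°.
The larger angle is 82.89°.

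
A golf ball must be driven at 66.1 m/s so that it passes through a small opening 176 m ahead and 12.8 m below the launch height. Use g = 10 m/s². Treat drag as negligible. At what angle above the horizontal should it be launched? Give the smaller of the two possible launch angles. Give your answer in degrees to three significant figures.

7.53°

Trajectory: y = x tanθ − g x² (1 + tan²θ)/(2v₀²). With x = 176, y = −12.8, v₀ = 66.1, g = 10.0:
35.45 tan²θ − 176 tanθ + (22.65) = 0.
tanθ = [176 ± √(176² − 4 × 35.45 × (22.65))] / (2 × 35.45) = (176 ± 166.6) / 70.90, giving tanθ = 0.1322 or 4.833.
θ = 7.531° or 78.31°; the smaller is 7.531°.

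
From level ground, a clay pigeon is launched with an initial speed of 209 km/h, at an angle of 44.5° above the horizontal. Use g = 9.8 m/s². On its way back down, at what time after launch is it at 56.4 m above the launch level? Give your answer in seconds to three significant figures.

Convert: 209 km/h = 209/3.6 = 58.06 m/s.
vₓ = 58.06 cos 44.5° = 41.41 m/s; v_y0 = 58.06 sin 44.5° = 40.69 m/s.
Require v_y0 t − ½ g t² = 56.4, i.e. 4.900 t² − 40.69 t + 56.4 = 0.
t = [40.69 ± √(40.69² − 2·9.80·56.4)] / 9.80 = (40.69 ± 23.46) / 9.80, so t = 1.758 s or t = 6.546 s.
The descending-branch root is 6.546 s.

6.55 s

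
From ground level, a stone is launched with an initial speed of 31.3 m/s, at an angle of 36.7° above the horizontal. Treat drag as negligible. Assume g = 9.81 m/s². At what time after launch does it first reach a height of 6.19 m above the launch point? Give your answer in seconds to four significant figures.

Horizontal component vₓ = 31.30 cos 36.7° = 25.10 m/s; vertical v_y0 = 31.30 sin 36.7° = 18.71 m/s.
Height y(t) = 18.71 t − 4.905 t² = 6.19 gives 4.905 t² − 18.71 t + 6.19 = 0.
t = [18.71 ± √(18.71² − 2·9.81·6.19)] / 9.81 = (18.71 ± 15.11) / 9.81, so t = 0.3661 s or t = 3.448 s.
The first (ascending) time is 0.3661 s.

0.3661 s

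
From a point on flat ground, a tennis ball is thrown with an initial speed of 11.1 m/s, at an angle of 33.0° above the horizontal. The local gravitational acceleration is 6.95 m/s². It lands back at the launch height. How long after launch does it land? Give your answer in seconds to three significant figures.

1.74 s

Components: vₓ = 11.10 cos 33.0° = 9.309 m/s, v_y0 = 11.10 sin 33.0° = 6.045 m/s.
Time of flight on level ground: T = 2 v_y0 / g = 2 × 6.045 / 6.95 = 1.740 s.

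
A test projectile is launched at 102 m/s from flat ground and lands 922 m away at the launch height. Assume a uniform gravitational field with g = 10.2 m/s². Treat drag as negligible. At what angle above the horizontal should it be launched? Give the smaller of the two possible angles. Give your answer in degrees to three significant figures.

32.3°

Level-ground range R = v₀² sin(2θ)/g ⇒ sin(2θ) = gR/v₀² = 10.2 × 922 / 102² = 0.9039.
2θ = 64.68° or 180° − 64.68° = 115.3°, so θ = 32.34° or 57.66°.
The smaller angle is 32.34°.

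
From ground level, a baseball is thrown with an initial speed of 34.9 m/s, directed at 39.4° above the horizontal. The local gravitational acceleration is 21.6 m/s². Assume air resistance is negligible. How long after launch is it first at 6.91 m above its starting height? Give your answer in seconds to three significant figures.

Resolve: vₓ = 34.90 cos 39.4° = 26.97 m/s and v_y0 = 34.90 sin 39.4° = 22.15 m/s.
Height y(t) = 22.15 t − 10.80 t² = 6.91 gives 10.80 t² − 22.15 t + 6.91 = 0.
Quadratic formula: t = (22.15 ± √192.20) / 21.6 = (22.15 ± 13.86) / 21.6 → t = 0.3837 s or 1.667 s.
The first (ascending) time is 0.3837 s.

0.384 s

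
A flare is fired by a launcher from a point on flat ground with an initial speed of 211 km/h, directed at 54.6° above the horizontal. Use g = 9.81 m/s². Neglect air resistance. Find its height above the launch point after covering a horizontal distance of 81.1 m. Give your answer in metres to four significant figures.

Convert: 211 km/h = 211/3.6 = 58.61 m/s.
Horizontal component vₓ = 58.61 cos 54.6° = 33.95 m/s; vertical v_y0 = 58.61 sin 54.6° = 47.78 m/s.
x = vₓ t ⇒ t = 81.1/33.95 = 2.389 s.
Height: y = v_y0 t − ½ g t² = 47.78 × 2.389 − 4.905 × 2.389² = 114.1 − 27.99 = 86.13 m.

86.13 m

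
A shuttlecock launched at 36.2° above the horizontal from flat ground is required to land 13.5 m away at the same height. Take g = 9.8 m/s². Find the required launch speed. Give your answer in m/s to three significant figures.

11.8 m/s

From R = (v₀² / g) sin 2θ: v₀ = √(gR / sin 2θ).
v₀ = √(9.80 × 13.5 / sin 72.40°) = √(132.3 / 0.9532) = √138.80 = 11.78 m/s.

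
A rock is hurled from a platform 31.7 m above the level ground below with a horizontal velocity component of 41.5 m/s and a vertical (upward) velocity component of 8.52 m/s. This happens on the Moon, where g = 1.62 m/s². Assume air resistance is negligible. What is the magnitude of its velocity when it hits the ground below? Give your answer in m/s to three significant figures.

With up positive and y = 0 at the ground: y(t) = 31.7 + (8.520) t − 0.8100 t². Setting y = 0 and taking the positive root: t = [8.520 + √(8.520² + 2·1.62·31.7)] / 1.62 = (8.520 + 13.24) / 1.62 = 13.43 s.
Vertical velocity at impact: v_y = v_y0 − g t = 8.520 − 1.62 × 13.43 = −13.24 m/s.
Speed: |v| = √(vₓ² + v_y²) = √(41.50² + 13.24²) = 43.56 m/s.

43.6 m/s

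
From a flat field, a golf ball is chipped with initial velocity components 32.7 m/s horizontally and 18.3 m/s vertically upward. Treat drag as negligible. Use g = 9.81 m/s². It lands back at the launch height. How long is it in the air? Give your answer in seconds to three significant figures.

Landing at launch height ⇒ T = 2 v_y0 / g = 2 × 18.30 / 9.81 = 3.731 s.

3.73 s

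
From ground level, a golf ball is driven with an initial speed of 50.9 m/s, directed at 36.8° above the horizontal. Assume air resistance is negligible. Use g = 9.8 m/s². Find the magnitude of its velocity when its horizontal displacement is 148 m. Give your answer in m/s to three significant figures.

41.1 m/s

vₓ = 50.90 cos 36.8° = 40.76 m/s; v_y0 = 50.90 sin 36.8° = 30.49 m/s.
Time to reach x = 148 m: t = x/vₓ = 148/40.76 = 3.631 s.
Vertical velocity there: v_y = v_y0 − g t = 30.49 − 9.80 × 3.631 = −5.096 m/s.
Speed: √(vₓ² + v_y²) = √(40.76² + 5.096²) = 41.07 m/s.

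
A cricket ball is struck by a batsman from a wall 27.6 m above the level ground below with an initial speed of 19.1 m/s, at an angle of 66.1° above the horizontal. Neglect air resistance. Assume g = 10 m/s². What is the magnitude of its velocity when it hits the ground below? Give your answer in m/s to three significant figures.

30.3 m/s

Components: vₓ = 19.10 cos 66.1° = 7.738 m/s, v_y0 = 19.10 sin 66.1° = 17.46 m/s.
With up positive and y = 0 at the ground: y(t) = 27.6 + (17.46) t − 5.000 t². Setting y = 0 and taking the positive root: t = [17.46 + √(17.46² + 2·10.0·27.6)] / 10.0 = (17.46 + 29.27) / 10.0 = 4.674 s.
Vertical velocity at impact: v_y = v_y0 − g t = 17.46 − 10.0 × 4.674 = −29.27 m/s.
Speed: |v| = √(vₓ² + v_y²) = √(7.738² + 29.27²) = 30.28 m/s.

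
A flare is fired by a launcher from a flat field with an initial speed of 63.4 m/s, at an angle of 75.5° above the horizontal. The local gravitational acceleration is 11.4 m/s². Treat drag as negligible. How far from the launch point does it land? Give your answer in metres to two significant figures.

Resolve: vₓ = 63.40 cos 75.5° = 15.87 m/s and v_y0 = 63.40 sin 75.5° = 61.38 m/s.
Flight time T = 2 v_y0 / g = 10.77 s.
Range: R = vₓ T = 15.87 × 10.77 = 170.9 m.

170 m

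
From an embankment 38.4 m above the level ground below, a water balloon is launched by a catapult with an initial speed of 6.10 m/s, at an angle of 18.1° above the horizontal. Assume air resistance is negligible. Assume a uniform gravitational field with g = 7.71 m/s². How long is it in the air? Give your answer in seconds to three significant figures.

3.41 s

vₓ = 6.100 cos 18.1° = 5.798 m/s; v_y0 = 6.100 sin 18.1° = 1.895 m/s.
Vertical motion (up positive, ground at y = 0): 3.855 t² − (1.895) t − 38.4 = 0, so t = (1.895 + √(1.895² + 2·7.71·38.4)) / 7.71 = (1.895 + 24.41) / 7.71 = 3.411 s.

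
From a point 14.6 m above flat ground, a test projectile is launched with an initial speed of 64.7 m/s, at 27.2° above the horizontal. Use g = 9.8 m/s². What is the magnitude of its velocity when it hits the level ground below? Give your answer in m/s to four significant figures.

Components: vₓ = 64.70 cos 27.2° = 57.55 m/s, v_y0 = 64.70 sin 27.2° = 29.57 m/s.
Vertical motion (up positive, ground at y = 0): 4.900 t² − (29.57) t − 14.6 = 0, so t = (29.57 + √(29.57² + 2·9.80·14.6)) / 9.80 = (29.57 + 34.07) / 9.80 = 6.494 s.
Vertical velocity at impact: v_y = v_y0 − g t = 29.57 − 9.80 × 6.494 = −34.07 m/s.
Speed: |v| = √(vₓ² + v_y²) = √(57.55² + 34.07²) = 66.87 m/s.

66.87 m/s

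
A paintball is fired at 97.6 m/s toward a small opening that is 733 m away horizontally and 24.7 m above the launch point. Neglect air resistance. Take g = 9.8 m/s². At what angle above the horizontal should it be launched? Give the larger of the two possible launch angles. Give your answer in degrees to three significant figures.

Trajectory: y = x tanθ − g x² (1 + tan²θ)/(2v₀²). With x = 733, y = 24.7, v₀ = 97.6, g = 9.80:
276.4 tan²θ − 733 tanθ + (301.1) = 0.
tanθ = [733 ± √(733² − 4 × 276.4 × (301.1))] / (2 × 276.4) = (733 ± 452.2) / 552.8, giving tanθ = 0.5081 or 2.144.
θ = 26.93° or 65.00°; the larger is 65.00°.

65.0°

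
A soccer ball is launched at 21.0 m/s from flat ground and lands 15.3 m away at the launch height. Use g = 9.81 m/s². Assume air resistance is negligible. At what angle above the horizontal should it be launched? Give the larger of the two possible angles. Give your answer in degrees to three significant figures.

80.1°

From R = (v₀²/g) sin 2θ: sin 2θ = 9.81 × 15.3 / 441.00 = 0.3403.
2θ = 19.90° or 180° − 19.90° = 160.1°, so θ = 9.949° or 80.05°.
The larger angle is 80.05°.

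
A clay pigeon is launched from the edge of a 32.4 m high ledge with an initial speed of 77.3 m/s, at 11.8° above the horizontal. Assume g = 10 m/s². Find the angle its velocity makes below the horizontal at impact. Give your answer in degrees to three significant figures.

21.6°

Resolve: vₓ = 77.30 cos 11.8° = 75.67 m/s and v_y0 = 77.30 sin 11.8° = 15.81 m/s.
With up positive and y = 0 at the ground: y(t) = 32.4 + (15.81) t − 5.000 t². Setting y = 0 and taking the positive root: t = [15.81 + √(15.81² + 2·10.0·32.4)] / 10.0 = (15.81 + 29.96) / 10.0 = 4.577 s.
At impact: v_y = v_y0 − g t = −29.96 m/s; vₓ = 75.67 m/s.
Angle below horizontal: arctan(|v_y|/vₓ) = arctan(29.96/75.67) = 21.60°.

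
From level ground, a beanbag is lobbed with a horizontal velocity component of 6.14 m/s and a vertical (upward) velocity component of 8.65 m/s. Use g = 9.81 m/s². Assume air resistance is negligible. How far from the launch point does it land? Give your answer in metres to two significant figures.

11 m

Time aloft: T = 2 v_y0 / g = 2 × 8.650 / 9.81 = 1.764 s.
Range: R = vₓ T = 6.140 × 1.764 = 10.83 m.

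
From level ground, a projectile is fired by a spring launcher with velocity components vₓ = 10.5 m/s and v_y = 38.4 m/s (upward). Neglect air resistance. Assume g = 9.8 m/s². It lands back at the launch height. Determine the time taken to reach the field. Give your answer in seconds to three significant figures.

Landing at launch height ⇒ T = 2 v_y0 / g = 2 × 38.40 / 9.80 = 7.837 s.

7.84 s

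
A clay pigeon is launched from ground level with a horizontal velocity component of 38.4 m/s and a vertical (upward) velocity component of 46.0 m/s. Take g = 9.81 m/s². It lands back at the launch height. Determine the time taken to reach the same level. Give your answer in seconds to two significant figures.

9.4 s

It returns to y = 0 when t = 2 v_y0 / g = 2(46.00)/9.81 = 9.378 s.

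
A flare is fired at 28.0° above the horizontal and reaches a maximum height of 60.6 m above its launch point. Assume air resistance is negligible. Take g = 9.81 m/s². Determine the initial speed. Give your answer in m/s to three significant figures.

At the peak v_y = 0, so v_y0 = √(2gH) = √(2 × 9.81 × 60.6) = 34.48 m/s.
v_y0 = v₀ sin θ ⇒ v₀ = 34.48 / sin 28.0° = 73.45 m/s.

73.4 m/s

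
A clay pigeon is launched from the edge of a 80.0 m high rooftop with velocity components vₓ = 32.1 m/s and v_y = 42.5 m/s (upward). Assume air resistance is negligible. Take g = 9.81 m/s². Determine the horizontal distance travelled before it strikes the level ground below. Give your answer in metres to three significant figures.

329 m

With up positive and y = 0 at the ground: y(t) = 80.0 + (42.50) t − 4.905 t². Setting y = 0 and taking the positive root: t = [42.50 + √(42.50² + 2·9.81·80.0)] / 9.81 = (42.50 + 58.10) / 9.81 = 10.26 s.
Horizontal distance: R = vₓ t = 32.10 × 10.26 = 329.2 m.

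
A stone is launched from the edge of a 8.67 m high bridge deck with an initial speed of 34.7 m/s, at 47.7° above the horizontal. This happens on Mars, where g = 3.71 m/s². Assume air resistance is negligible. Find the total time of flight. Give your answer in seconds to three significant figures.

14.2 s

Horizontal component vₓ = 34.70 cos 47.7° = 23.35 m/s; vertical v_y0 = 34.70 sin 47.7° = 25.67 m/s.
The projectile lands when y = 8.67 + (25.67) t − ½·3.71·t² = 0. Positive root: t = (25.67 + √(25.67² + 2·3.71·8.67)) / 3.71 = (25.67 + 26.89) / 3.71 = 14.17 s.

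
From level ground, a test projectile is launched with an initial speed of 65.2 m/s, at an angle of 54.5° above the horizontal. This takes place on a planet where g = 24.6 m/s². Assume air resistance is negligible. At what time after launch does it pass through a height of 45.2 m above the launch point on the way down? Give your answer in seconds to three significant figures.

3.15 s

Resolve: vₓ = 65.20 cos 54.5° = 37.86 m/s and v_y0 = 65.20 sin 54.5° = 53.08 m/s.
Set y = v_y0 t − ½ g t² = 45.2: 12.30 t² − 53.08 t + 45.2 = 0.
t = [53.08 ± √(53.08² − 2·24.6·45.2)] / 24.6 = (53.08 ± 24.37) / 24.6, so t = 1.167 s or t = 3.148 s.
The descending-branch root is 3.148 s.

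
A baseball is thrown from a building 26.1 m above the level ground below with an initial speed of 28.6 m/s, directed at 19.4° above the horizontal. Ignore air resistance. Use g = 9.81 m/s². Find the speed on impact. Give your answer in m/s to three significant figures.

Components: vₓ = 28.60 cos 19.4° = 26.98 m/s, v_y0 = 28.60 sin 19.4° = 9.500 m/s.
Vertical motion (up positive, ground at y = 0): 4.905 t² − (9.500) t − 26.1 = 0, so t = (9.500 + √(9.500² + 2·9.81·26.1)) / 9.81 = (9.500 + 24.54) / 9.81 = 3.470 s.
Vertical velocity at impact: v_y = v_y0 − g t = 9.500 − 9.81 × 3.470 = −24.54 m/s.
Speed: |v| = √(vₓ² + v_y²) = √(26.98² + 24.54²) = 36.47 m/s.

36.5 m/s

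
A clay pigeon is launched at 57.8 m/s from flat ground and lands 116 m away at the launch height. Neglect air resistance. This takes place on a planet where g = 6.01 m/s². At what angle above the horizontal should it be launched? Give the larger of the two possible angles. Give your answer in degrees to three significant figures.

84.0°

From R = (v₀²/g) sin 2θ: sin 2θ = 6.01 × 116 / 3340.8 = 0.2087.
2θ = 12.04° or 180° − 12.04° = 168.0°, so θ = 6.022° or 83.98°.
The larger angle is 83.98°.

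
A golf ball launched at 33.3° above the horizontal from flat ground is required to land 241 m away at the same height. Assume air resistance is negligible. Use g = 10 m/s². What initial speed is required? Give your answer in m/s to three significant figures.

From R = (v₀² / g) sin 2θ: v₀ = √(gR / sin 2θ).
v₀ = √(10.0 × 241 / sin 66.60°) = √(2410 / 0.9178) = √2626.0 = 51.24 m/s.

51.2 m/s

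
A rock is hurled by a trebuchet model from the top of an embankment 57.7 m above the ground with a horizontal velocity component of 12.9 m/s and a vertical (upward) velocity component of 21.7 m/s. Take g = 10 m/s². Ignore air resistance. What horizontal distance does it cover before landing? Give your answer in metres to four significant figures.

79.99 m

With up positive and y = 0 at the ground: y(t) = 57.7 + (21.70) t − 5.000 t². Setting y = 0 and taking the positive root: t = [21.70 + √(21.70² + 2·10.0·57.7)] / 10.0 = (21.70 + 40.31) / 10.0 = 6.201 s.
Horizontal distance: R = vₓ t = 12.90 × 6.201 = 79.99 m.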